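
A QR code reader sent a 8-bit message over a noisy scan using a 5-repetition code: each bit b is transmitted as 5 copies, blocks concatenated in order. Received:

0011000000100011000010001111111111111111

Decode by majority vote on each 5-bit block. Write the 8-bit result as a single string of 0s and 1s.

Block 1 (00110): 2 ones → 0
Block 2 (00000): 0 ones → 0
Block 3 (10001): 2 ones → 0
Block 4 (10000): 1 one → 0
Block 5 (10001): 2 ones → 0
Block 6 (11111): 5 ones → 1
Block 7 (11111): 5 ones → 1
Block 8 (11111): 5 ones → 1

00000111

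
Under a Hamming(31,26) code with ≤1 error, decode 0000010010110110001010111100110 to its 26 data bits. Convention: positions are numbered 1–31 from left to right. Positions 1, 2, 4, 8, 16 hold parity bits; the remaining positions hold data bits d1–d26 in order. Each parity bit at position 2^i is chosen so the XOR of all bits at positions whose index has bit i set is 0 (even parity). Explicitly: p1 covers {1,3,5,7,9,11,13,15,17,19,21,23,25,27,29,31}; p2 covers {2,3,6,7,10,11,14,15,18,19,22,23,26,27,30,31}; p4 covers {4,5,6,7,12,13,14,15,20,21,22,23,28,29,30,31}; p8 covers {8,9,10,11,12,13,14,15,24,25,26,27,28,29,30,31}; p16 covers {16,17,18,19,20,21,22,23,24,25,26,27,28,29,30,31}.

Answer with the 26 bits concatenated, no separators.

00101011011001010111100110

s1 (pos 1,3,5,7,9,11,13,15,17,19,21,23,25,27,29,31): 0⊕0⊕0⊕0⊕1⊕1⊕0⊕1⊕0⊕1⊕1⊕1⊕1⊕0⊕1⊕0 = 0
s2 (pos 2,3,6,7,10,11,14,15,18,19,22,23,26,27,30,31): 0⊕0⊕1⊕0⊕0⊕1⊕1⊕1⊕0⊕1⊕0⊕1⊕1⊕0⊕1⊕0 = 0
s4 (pos 4,5,6,7,12,13,14,15,20,21,22,23,28,29,30,31): 0⊕0⊕1⊕0⊕1⊕0⊕1⊕1⊕0⊕1⊕0⊕1⊕0⊕1⊕1⊕0 = 0
s8 (pos 8,9,10,11,12,13,14,15,24,25,26,27,28,29,30,31): 0⊕1⊕0⊕1⊕1⊕0⊕1⊕1⊕1⊕1⊕1⊕0⊕0⊕1⊕1⊕0 = 0
s16 (pos 16,17,18,19,20,21,22,23,24,25,26,27,28,29,30,31): 0⊕0⊕0⊕1⊕0⊕1⊕0⊕1⊕1⊕1⊕1⊕0⊕0⊕1⊕1⊕0 = 0
Syndrome s16…s1 = 00000 → no error.
Read data bits from positions 3,5,6,7,9,10,11,12,13,14,15,17,18,19,20,21,22,23,24,25,26,27,28,29,30,31: 00101011011001010111100110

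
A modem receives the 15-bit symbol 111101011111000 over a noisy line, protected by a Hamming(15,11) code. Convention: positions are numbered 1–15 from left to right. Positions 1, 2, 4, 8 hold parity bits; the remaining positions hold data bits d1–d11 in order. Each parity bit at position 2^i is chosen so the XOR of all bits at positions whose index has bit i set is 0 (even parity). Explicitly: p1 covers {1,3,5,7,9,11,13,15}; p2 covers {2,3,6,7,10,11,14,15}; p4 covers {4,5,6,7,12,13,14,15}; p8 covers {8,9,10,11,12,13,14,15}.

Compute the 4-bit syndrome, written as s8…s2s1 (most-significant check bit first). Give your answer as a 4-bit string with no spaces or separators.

1110

s1 (pos 1,3,5,7,9,11,13,15): 1⊕1⊕0⊕0⊕1⊕1⊕0⊕0 = 0
s2 (pos 2,3,6,7,10,11,14,15): 1⊕1⊕1⊕0⊕1⊕1⊕0⊕0 = 1
s4 (pos 4,5,6,7,12,13,14,15): 1⊕0⊕1⊕0⊕1⊕0⊕0⊕0 = 1
s8 (pos 8,9,10,11,12,13,14,15): 1⊕1⊕1⊕1⊕1⊕0⊕0⊕0 = 1
Syndrome s8…s1 = 1110 → error at position 14.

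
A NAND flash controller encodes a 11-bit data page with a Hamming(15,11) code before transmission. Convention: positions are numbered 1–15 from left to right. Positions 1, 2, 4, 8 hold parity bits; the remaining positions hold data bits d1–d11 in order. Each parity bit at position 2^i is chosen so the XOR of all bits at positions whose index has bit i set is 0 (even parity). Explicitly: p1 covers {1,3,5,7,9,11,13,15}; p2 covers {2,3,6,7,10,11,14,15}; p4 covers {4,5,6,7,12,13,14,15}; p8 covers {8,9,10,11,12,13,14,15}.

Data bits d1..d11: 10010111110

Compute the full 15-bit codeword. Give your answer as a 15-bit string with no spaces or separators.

Place data at non-parity positions: p1 p2 1 p4 0 0 1 p8 0 1 1 1 1 1 0
p1 (pos 1,3,5,7,9,11,13,15): XOR of data positions = 1⊕0⊕1⊕0⊕1⊕1⊕0 = 0
p2 (pos 2,3,6,7,10,11,14,15): XOR of data positions = 1⊕0⊕1⊕1⊕1⊕1⊕0 = 1
p4 (pos 4,5,6,7,12,13,14,15): XOR of data positions = 0⊕0⊕1⊕1⊕1⊕1⊕0 = 0
p8 (pos 8,9,10,11,12,13,14,15): XOR of data positions = 0⊕1⊕1⊕1⊕1⊕1⊕0 = 1
Codeword: 011000110111110

011000110111110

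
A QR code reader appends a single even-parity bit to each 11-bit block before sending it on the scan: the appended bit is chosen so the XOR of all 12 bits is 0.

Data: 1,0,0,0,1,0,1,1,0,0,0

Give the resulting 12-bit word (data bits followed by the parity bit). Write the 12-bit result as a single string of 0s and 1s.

100010110000

XOR of the 11 data bits: 1⊕0⊕0⊕0⊕1⊕0⊕1⊕1⊕0⊕0⊕0 = 0
Parity bit = 0 (so all 12 bits XOR to 0).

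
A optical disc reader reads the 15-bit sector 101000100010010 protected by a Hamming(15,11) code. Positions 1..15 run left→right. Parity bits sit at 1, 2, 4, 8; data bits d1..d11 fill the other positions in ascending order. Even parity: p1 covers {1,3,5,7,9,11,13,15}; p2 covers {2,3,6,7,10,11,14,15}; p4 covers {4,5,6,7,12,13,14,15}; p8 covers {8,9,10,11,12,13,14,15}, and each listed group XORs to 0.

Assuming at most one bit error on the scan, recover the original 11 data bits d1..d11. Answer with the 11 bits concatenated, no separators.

10010010010

s1 (pos 1,3,5,7,9,11,13,15): 1⊕1⊕0⊕1⊕0⊕1⊕0⊕0 = 0
s2 (pos 2,3,6,7,10,11,14,15): 0⊕1⊕0⊕1⊕0⊕1⊕1⊕0 = 0
s4 (pos 4,5,6,7,12,13,14,15): 0⊕0⊕0⊕1⊕0⊕0⊕1⊕0 = 0
s8 (pos 8,9,10,11,12,13,14,15): 0⊕0⊕0⊕1⊕0⊕0⊕1⊕0 = 0
Syndrome s8…s1 = 0000 → no error.
Read data bits from positions 3,5,6,7,9,10,11,12,13,14,15: 10010010010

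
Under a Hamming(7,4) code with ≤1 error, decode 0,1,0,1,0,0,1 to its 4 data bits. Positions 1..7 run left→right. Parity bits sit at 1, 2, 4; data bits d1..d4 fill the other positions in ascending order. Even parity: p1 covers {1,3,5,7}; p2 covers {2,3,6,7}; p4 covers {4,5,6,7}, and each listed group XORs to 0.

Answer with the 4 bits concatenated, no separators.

0001

s1 (pos 1,3,5,7): 0⊕0⊕0⊕1 = 1
s2 (pos 2,3,6,7): 1⊕0⊕0⊕1 = 0
s4 (pos 4,5,6,7): 1⊕0⊕0⊕1 = 0
Syndrome s4…s1 = 001 → error at position 1.
Flip position 1: 0101001 → 1101001
Read data bits from positions 3,5,6,7: 0001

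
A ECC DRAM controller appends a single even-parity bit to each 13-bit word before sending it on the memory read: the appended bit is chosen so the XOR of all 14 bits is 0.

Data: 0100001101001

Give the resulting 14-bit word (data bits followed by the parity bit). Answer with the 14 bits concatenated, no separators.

XOR of the 13 data bits: 0⊕1⊕0⊕0⊕0⊕0⊕1⊕1⊕0⊕1⊕0⊕0⊕1 = 1
Parity bit = 1 (so all 14 bits XOR to 0).

01000011010011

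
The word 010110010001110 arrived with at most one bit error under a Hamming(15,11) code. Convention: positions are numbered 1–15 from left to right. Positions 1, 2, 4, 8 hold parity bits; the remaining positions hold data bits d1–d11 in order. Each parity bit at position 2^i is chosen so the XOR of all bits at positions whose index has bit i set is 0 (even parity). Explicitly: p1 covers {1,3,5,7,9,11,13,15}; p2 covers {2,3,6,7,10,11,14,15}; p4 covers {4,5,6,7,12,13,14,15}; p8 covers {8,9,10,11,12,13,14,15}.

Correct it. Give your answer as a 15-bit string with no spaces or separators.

010010010001110

s1 (pos 1,3,5,7,9,11,13,15): 0⊕0⊕1⊕0⊕0⊕0⊕1⊕0 = 0
s2 (pos 2,3,6,7,10,11,14,15): 1⊕0⊕0⊕0⊕0⊕0⊕1⊕0 = 0
s4 (pos 4,5,6,7,12,13,14,15): 1⊕1⊕0⊕0⊕1⊕1⊕1⊕0 = 1
s8 (pos 8,9,10,11,12,13,14,15): 1⊕0⊕0⊕0⊕1⊕1⊕1⊕0 = 0
Syndrome s8…s1 = 0100 → error at position 4.
Flip position 4: 010110010001110 → 010010010001110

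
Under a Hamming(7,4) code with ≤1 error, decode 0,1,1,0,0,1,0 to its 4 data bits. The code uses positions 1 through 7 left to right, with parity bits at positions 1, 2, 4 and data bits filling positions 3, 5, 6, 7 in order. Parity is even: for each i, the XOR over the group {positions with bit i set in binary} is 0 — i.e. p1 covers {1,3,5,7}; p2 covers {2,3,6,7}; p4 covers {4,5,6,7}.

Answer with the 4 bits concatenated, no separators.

s1 (pos 1,3,5,7): 0⊕1⊕0⊕0 = 1
s2 (pos 2,3,6,7): 1⊕1⊕1⊕0 = 1
s4 (pos 4,5,6,7): 0⊕0⊕1⊕0 = 1
Syndrome s4…s1 = 111 → error at position 7.
Flip position 7: 0110010 → 0110011
Read data bits from positions 3,5,6,7: 1011

1011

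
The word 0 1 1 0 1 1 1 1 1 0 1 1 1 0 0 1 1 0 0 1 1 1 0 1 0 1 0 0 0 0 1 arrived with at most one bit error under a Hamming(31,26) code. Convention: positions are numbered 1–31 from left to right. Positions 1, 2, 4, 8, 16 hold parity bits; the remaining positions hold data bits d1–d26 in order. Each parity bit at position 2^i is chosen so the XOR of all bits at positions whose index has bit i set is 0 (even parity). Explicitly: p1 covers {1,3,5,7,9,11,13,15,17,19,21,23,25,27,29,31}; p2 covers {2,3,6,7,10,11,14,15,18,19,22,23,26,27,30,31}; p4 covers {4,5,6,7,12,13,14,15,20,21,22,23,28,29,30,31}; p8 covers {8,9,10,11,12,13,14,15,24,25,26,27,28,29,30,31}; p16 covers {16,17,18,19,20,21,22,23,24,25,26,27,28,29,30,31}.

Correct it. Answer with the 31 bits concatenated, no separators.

0110011110111001100111010100001

s1 (pos 1,3,5,7,9,11,13,15,17,19,21,23,25,27,29,31): 0⊕1⊕1⊕1⊕1⊕1⊕1⊕0⊕1⊕0⊕1⊕0⊕0⊕0⊕0⊕1 = 1
s2 (pos 2,3,6,7,10,11,14,15,18,19,22,23,26,27,30,31): 1⊕1⊕1⊕1⊕0⊕1⊕0⊕0⊕0⊕0⊕1⊕0⊕1⊕0⊕0⊕1 = 0
s4 (pos 4,5,6,7,12,13,14,15,20,21,22,23,28,29,30,31): 0⊕1⊕1⊕1⊕1⊕1⊕0⊕0⊕1⊕1⊕1⊕0⊕0⊕0⊕0⊕1 = 1
s8 (pos 8,9,10,11,12,13,14,15,24,25,26,27,28,29,30,31): 1⊕1⊕0⊕1⊕1⊕1⊕0⊕0⊕1⊕0⊕1⊕0⊕0⊕0⊕0⊕1 = 0
s16 (pos 16,17,18,19,20,21,22,23,24,25,26,27,28,29,30,31): 1⊕1⊕0⊕0⊕1⊕1⊕1⊕0⊕1⊕0⊕1⊕0⊕0⊕0⊕0⊕1 = 0
Syndrome s16…s1 = 00101 → error at position 5.
Flip position 5: 0110111110111001100111010100001 → 0110011110111001100111010100001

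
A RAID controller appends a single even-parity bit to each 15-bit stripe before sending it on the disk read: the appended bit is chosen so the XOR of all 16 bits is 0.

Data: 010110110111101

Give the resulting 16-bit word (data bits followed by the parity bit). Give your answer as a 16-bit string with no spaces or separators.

0101101101111010

XOR of the 15 data bits: 0⊕1⊕0⊕1⊕1⊕0⊕1⊕1⊕0⊕1⊕1⊕1⊕1⊕0⊕1 = 0
Parity bit = 0 (so all 16 bits XOR to 0).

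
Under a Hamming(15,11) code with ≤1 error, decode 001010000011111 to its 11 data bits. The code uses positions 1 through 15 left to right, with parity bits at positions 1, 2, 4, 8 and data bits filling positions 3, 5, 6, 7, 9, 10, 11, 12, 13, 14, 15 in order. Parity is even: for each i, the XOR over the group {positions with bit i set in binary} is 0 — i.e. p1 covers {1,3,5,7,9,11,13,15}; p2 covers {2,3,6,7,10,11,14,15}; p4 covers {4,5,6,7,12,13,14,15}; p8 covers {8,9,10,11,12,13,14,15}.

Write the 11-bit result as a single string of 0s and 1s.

s1 (pos 1,3,5,7,9,11,13,15): 0⊕1⊕1⊕0⊕0⊕1⊕1⊕1 = 1
s2 (pos 2,3,6,7,10,11,14,15): 0⊕1⊕0⊕0⊕0⊕1⊕1⊕1 = 0
s4 (pos 4,5,6,7,12,13,14,15): 0⊕1⊕0⊕0⊕1⊕1⊕1⊕1 = 1
s8 (pos 8,9,10,11,12,13,14,15): 0⊕0⊕0⊕1⊕1⊕1⊕1⊕1 = 1
Syndrome s8…s1 = 1101 → error at position 13.
Flip position 13: 001010000011111 → 001010000011011
Read data bits from positions 3,5,6,7,9,10,11,12,13,14,15: 11000011011

11000011011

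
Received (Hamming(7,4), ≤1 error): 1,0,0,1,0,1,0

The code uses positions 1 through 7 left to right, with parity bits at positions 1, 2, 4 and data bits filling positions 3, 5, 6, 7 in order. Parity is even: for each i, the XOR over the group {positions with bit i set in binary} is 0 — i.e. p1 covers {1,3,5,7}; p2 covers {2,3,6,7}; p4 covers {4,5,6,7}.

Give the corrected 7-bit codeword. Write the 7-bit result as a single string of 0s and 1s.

s1 (pos 1,3,5,7): 1⊕0⊕0⊕0 = 1
s2 (pos 2,3,6,7): 0⊕0⊕1⊕0 = 1
s4 (pos 4,5,6,7): 1⊕0⊕1⊕0 = 0
Syndrome s4…s1 = 011 → error at position 3.
Flip position 3: 1001010 → 1011010

1011010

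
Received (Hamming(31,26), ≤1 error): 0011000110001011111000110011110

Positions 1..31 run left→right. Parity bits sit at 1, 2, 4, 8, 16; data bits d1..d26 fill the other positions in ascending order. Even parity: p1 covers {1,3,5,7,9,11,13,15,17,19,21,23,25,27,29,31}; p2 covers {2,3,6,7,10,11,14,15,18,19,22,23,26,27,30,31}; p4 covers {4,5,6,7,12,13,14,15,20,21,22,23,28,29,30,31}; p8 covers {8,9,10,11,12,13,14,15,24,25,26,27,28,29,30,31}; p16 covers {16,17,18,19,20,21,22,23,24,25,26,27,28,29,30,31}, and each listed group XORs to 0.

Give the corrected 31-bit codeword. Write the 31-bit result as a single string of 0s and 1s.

s1 (pos 1,3,5,7,9,11,13,15,17,19,21,23,25,27,29,31): 0⊕1⊕0⊕0⊕1⊕0⊕1⊕1⊕1⊕1⊕0⊕1⊕0⊕1⊕1⊕0 = 1
s2 (pos 2,3,6,7,10,11,14,15,18,19,22,23,26,27,30,31): 0⊕1⊕0⊕0⊕0⊕0⊕0⊕1⊕1⊕1⊕0⊕1⊕0⊕1⊕1⊕0 = 1
s4 (pos 4,5,6,7,12,13,14,15,20,21,22,23,28,29,30,31): 1⊕0⊕0⊕0⊕0⊕1⊕0⊕1⊕0⊕0⊕0⊕1⊕1⊕1⊕1⊕0 = 1
s8 (pos 8,9,10,11,12,13,14,15,24,25,26,27,28,29,30,31): 1⊕1⊕0⊕0⊕0⊕1⊕0⊕1⊕1⊕0⊕0⊕1⊕1⊕1⊕1⊕0 = 1
s16 (pos 16,17,18,19,20,21,22,23,24,25,26,27,28,29,30,31): 1⊕1⊕1⊕1⊕0⊕0⊕0⊕1⊕1⊕0⊕0⊕1⊕1⊕1⊕1⊕0 = 0
Syndrome s16…s1 = 01111 → error at position 15.
Flip position 15: 0011000110001011111000110011110 → 0011000110001001111000110011110

0011000110001001111000110011110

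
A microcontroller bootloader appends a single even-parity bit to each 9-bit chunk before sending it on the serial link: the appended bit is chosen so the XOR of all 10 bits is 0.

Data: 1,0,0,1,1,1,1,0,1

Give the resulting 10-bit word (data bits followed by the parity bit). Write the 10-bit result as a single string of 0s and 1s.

XOR of the 9 data bits: 1⊕0⊕0⊕1⊕1⊕1⊕1⊕0⊕1 = 0
Parity bit = 0 (so all 10 bits XOR to 0).

1001111010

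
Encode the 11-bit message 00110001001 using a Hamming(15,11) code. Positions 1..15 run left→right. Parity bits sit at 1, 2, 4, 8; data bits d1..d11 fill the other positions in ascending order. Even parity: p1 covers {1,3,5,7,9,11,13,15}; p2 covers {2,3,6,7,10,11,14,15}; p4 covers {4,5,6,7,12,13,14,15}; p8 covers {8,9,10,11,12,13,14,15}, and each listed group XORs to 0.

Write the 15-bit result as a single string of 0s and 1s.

010001100001001

Place data at non-parity positions: p1 p2 0 p4 0 1 1 p8 0 0 0 1 0 0 1
p1 (pos 1,3,5,7,9,11,13,15): XOR of data positions = 0⊕0⊕1⊕0⊕0⊕0⊕1 = 0
p2 (pos 2,3,6,7,10,11,14,15): XOR of data positions = 0⊕1⊕1⊕0⊕0⊕0⊕1 = 1
p4 (pos 4,5,6,7,12,13,14,15): XOR of data positions = 0⊕1⊕1⊕1⊕0⊕0⊕1 = 0
p8 (pos 8,9,10,11,12,13,14,15): XOR of data positions = 0⊕0⊕0⊕1⊕0⊕0⊕1 = 0
Codeword: 010001100001001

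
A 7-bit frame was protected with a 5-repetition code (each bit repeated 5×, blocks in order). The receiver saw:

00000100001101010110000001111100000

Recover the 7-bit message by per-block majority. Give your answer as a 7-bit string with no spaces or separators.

0011010

Block 1 (00000): 0 ones → 0
Block 2 (10000): 1 one → 0
Block 3 (11010): 3 ones → 1
Block 4 (10110): 3 ones → 1
Block 5 (00000): 0 ones → 0
Block 6 (11111): 5 ones → 1
Block 7 (00000): 0 ones → 0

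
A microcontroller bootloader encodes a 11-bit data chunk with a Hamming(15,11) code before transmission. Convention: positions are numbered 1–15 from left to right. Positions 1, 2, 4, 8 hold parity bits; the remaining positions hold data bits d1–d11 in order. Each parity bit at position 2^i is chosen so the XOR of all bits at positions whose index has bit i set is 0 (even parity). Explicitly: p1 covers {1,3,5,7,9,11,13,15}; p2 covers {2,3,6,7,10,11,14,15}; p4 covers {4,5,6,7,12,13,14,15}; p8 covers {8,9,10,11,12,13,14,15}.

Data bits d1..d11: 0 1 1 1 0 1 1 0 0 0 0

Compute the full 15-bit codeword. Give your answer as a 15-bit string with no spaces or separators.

100111100110000

Place data at non-parity positions: p1 p2 0 p4 1 1 1 p8 0 1 1 0 0 0 0
p1 (pos 1,3,5,7,9,11,13,15): XOR of data positions = 0⊕1⊕1⊕0⊕1⊕0⊕0 = 1
p2 (pos 2,3,6,7,10,11,14,15): XOR of data positions = 0⊕1⊕1⊕1⊕1⊕0⊕0 = 0
p4 (pos 4,5,6,7,12,13,14,15): XOR of data positions = 1⊕1⊕1⊕0⊕0⊕0⊕0 = 1
p8 (pos 8,9,10,11,12,13,14,15): XOR of data positions = 0⊕1⊕1⊕0⊕0⊕0⊕0 = 0
Codeword: 100111100110000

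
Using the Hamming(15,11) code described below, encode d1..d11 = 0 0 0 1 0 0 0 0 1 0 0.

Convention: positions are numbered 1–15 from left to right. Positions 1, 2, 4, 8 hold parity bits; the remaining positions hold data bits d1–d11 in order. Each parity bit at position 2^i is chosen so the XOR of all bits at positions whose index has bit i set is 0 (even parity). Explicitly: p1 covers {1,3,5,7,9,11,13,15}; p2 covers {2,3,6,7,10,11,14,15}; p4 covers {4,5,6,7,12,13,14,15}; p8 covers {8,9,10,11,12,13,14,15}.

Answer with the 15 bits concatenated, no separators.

Place data at non-parity positions: p1 p2 0 p4 0 0 1 p8 0 0 0 0 1 0 0
p1 (pos 1,3,5,7,9,11,13,15): XOR of data positions = 0⊕0⊕1⊕0⊕0⊕1⊕0 = 0
p2 (pos 2,3,6,7,10,11,14,15): XOR of data positions = 0⊕0⊕1⊕0⊕0⊕0⊕0 = 1
p4 (pos 4,5,6,7,12,13,14,15): XOR of data positions = 0⊕0⊕1⊕0⊕1⊕0⊕0 = 0
p8 (pos 8,9,10,11,12,13,14,15): XOR of data positions = 0⊕0⊕0⊕0⊕1⊕0⊕0 = 1
Codeword: 010000110000100

010000110000100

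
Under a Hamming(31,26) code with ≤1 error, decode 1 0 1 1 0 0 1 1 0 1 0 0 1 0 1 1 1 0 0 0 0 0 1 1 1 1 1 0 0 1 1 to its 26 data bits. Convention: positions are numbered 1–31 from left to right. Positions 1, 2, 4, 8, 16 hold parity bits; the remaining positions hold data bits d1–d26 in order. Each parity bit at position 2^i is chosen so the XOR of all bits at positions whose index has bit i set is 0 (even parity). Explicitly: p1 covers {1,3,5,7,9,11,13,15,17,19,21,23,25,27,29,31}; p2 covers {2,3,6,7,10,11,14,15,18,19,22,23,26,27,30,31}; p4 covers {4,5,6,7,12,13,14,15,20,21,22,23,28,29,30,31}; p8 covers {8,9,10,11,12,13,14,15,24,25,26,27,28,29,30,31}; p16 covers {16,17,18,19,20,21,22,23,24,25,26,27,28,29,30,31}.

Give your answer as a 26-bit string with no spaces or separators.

10010100101100001111110011

s1 (pos 1,3,5,7,9,11,13,15,17,19,21,23,25,27,29,31): 1⊕1⊕0⊕1⊕0⊕0⊕1⊕1⊕1⊕0⊕0⊕1⊕1⊕1⊕0⊕1 = 0
s2 (pos 2,3,6,7,10,11,14,15,18,19,22,23,26,27,30,31): 0⊕1⊕0⊕1⊕1⊕0⊕0⊕1⊕0⊕0⊕0⊕1⊕1⊕1⊕1⊕1 = 1
s4 (pos 4,5,6,7,12,13,14,15,20,21,22,23,28,29,30,31): 1⊕0⊕0⊕1⊕0⊕1⊕0⊕1⊕0⊕0⊕0⊕1⊕0⊕0⊕1⊕1 = 1
s8 (pos 8,9,10,11,12,13,14,15,24,25,26,27,28,29,30,31): 1⊕0⊕1⊕0⊕0⊕1⊕0⊕1⊕1⊕1⊕1⊕1⊕0⊕0⊕1⊕1 = 0
s16 (pos 16,17,18,19,20,21,22,23,24,25,26,27,28,29,30,31): 1⊕1⊕0⊕0⊕0⊕0⊕0⊕1⊕1⊕1⊕1⊕1⊕0⊕0⊕1⊕1 = 1
Syndrome s16…s1 = 10110 → error at position 22.
Flip position 22: 1011001101001011100000111110011 → 1011001101001011100001111110011
Read data bits from positions 3,5,6,7,9,10,11,12,13,14,15,17,18,19,20,21,22,23,24,25,26,27,28,29,30,31: 10010100101100001111110011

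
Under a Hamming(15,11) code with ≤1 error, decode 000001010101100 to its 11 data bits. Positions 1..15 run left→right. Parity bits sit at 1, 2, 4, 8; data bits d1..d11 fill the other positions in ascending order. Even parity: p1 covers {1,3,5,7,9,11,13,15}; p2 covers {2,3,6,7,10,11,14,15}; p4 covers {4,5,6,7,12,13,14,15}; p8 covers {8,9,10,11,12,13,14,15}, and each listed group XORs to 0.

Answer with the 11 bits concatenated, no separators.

01100101100

s1 (pos 1,3,5,7,9,11,13,15): 0⊕0⊕0⊕0⊕0⊕0⊕1⊕0 = 1
s2 (pos 2,3,6,7,10,11,14,15): 0⊕0⊕1⊕0⊕1⊕0⊕0⊕0 = 0
s4 (pos 4,5,6,7,12,13,14,15): 0⊕0⊕1⊕0⊕1⊕1⊕0⊕0 = 1
s8 (pos 8,9,10,11,12,13,14,15): 1⊕0⊕1⊕0⊕1⊕1⊕0⊕0 = 0
Syndrome s8…s1 = 0101 → error at position 5.
Flip position 5: 000001010101100 → 000011010101100
Read data bits from positions 3,5,6,7,9,10,11,12,13,14,15: 01100101100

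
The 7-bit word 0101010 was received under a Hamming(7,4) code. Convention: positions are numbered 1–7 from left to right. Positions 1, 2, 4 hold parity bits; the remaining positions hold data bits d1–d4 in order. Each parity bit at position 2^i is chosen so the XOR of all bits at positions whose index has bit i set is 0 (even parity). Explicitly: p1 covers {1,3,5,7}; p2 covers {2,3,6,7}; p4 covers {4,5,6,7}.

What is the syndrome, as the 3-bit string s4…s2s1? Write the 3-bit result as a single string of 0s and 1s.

s1 (pos 1,3,5,7): 0⊕0⊕0⊕0 = 0
s2 (pos 2,3,6,7): 1⊕0⊕1⊕0 = 0
s4 (pos 4,5,6,7): 1⊕0⊕1⊕0 = 0
Syndrome s4…s1 = 000 → no error.

000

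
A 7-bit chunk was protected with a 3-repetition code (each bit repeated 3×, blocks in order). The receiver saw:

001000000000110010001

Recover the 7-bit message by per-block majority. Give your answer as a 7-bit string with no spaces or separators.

0000100

Block 1 (001): 1 one → 0
Block 2 (000): 0 ones → 0
Block 3 (000): 0 ones → 0
Block 4 (000): 0 ones → 0
Block 5 (110): 2 ones → 1
Block 6 (010): 1 one → 0
Block 7 (001): 1 one → 0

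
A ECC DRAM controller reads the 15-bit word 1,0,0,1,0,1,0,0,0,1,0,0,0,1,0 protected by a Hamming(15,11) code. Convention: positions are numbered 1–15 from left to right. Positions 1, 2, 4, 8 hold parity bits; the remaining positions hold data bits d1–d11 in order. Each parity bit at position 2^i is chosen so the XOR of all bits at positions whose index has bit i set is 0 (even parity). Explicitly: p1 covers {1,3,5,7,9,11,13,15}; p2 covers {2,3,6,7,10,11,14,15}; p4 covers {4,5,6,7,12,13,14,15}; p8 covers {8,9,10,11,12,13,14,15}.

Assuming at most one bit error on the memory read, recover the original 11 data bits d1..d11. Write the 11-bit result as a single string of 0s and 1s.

00110100010

s1 (pos 1,3,5,7,9,11,13,15): 1⊕0⊕0⊕0⊕0⊕0⊕0⊕0 = 1
s2 (pos 2,3,6,7,10,11,14,15): 0⊕0⊕1⊕0⊕1⊕0⊕1⊕0 = 1
s4 (pos 4,5,6,7,12,13,14,15): 1⊕0⊕1⊕0⊕0⊕0⊕1⊕0 = 1
s8 (pos 8,9,10,11,12,13,14,15): 0⊕0⊕1⊕0⊕0⊕0⊕1⊕0 = 0
Syndrome s8…s1 = 0111 → error at position 7.
Flip position 7: 100101000100010 → 100101100100010
Read data bits from positions 3,5,6,7,9,10,11,12,13,14,15: 00110100010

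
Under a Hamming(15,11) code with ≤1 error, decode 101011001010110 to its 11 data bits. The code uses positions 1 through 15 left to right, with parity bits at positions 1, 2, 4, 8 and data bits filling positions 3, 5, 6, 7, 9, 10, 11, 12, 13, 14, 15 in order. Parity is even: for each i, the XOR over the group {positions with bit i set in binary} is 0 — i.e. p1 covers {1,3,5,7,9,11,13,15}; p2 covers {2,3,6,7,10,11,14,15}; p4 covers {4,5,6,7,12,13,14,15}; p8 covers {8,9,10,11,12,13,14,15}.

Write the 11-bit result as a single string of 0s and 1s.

s1 (pos 1,3,5,7,9,11,13,15): 1⊕1⊕1⊕0⊕1⊕1⊕1⊕0 = 0
s2 (pos 2,3,6,7,10,11,14,15): 0⊕1⊕1⊕0⊕0⊕1⊕1⊕0 = 0
s4 (pos 4,5,6,7,12,13,14,15): 0⊕1⊕1⊕0⊕0⊕1⊕1⊕0 = 0
s8 (pos 8,9,10,11,12,13,14,15): 0⊕1⊕0⊕1⊕0⊕1⊕1⊕0 = 0
Syndrome s8…s1 = 0000 → no error.
Read data bits from positions 3,5,6,7,9,10,11,12,13,14,15: 11101010110

11101010110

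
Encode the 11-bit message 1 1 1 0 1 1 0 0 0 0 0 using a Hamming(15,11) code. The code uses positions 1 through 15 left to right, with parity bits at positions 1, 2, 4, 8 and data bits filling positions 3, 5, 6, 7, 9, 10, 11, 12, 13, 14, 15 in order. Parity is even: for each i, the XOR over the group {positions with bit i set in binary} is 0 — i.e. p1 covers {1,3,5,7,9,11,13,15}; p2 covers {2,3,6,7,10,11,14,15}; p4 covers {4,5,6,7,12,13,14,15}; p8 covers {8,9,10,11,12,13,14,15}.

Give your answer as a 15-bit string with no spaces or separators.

Place data at non-parity positions: p1 p2 1 p4 1 1 0 p8 1 1 0 0 0 0 0
p1 (pos 1,3,5,7,9,11,13,15): XOR of data positions = 1⊕1⊕0⊕1⊕0⊕0⊕0 = 1
p2 (pos 2,3,6,7,10,11,14,15): XOR of data positions = 1⊕1⊕0⊕1⊕0⊕0⊕0 = 1
p4 (pos 4,5,6,7,12,13,14,15): XOR of data positions = 1⊕1⊕0⊕0⊕0⊕0⊕0 = 0
p8 (pos 8,9,10,11,12,13,14,15): XOR of data positions = 1⊕1⊕0⊕0⊕0⊕0⊕0 = 0
Codeword: 111011001100000

111011001100000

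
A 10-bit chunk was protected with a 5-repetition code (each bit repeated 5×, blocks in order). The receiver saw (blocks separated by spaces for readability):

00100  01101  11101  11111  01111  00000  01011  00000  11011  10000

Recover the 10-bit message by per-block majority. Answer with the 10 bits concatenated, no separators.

0111101010

Block 1 (00100): 1 one → 0
Block 2 (01101): 3 ones → 1
Block 3 (11101): 4 ones → 1
Block 4 (11111): 5 ones → 1
Block 5 (01111): 4 ones → 1
Block 6 (00000): 0 ones → 0
Block 7 (01011): 3 ones → 1
Block 8 (00000): 0 ones → 0
Block 9 (11011): 4 ones → 1
Block 10 (10000): 1 one → 0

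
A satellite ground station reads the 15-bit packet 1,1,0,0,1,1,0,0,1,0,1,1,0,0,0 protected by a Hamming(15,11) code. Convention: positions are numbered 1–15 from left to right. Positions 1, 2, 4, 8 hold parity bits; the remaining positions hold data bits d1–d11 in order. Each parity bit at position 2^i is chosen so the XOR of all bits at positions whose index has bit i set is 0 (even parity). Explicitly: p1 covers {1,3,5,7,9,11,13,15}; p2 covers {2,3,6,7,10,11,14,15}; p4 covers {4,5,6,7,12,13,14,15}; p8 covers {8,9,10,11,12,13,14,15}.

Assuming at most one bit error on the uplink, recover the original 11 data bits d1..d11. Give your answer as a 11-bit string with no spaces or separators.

01101011010

s1 (pos 1,3,5,7,9,11,13,15): 1⊕0⊕1⊕0⊕1⊕1⊕0⊕0 = 0
s2 (pos 2,3,6,7,10,11,14,15): 1⊕0⊕1⊕0⊕0⊕1⊕0⊕0 = 1
s4 (pos 4,5,6,7,12,13,14,15): 0⊕1⊕1⊕0⊕1⊕0⊕0⊕0 = 1
s8 (pos 8,9,10,11,12,13,14,15): 0⊕1⊕0⊕1⊕1⊕0⊕0⊕0 = 1
Syndrome s8…s1 = 1110 → error at position 14.
Flip position 14: 110011001011000 → 110011001011010
Read data bits from positions 3,5,6,7,9,10,11,12,13,14,15: 01101011010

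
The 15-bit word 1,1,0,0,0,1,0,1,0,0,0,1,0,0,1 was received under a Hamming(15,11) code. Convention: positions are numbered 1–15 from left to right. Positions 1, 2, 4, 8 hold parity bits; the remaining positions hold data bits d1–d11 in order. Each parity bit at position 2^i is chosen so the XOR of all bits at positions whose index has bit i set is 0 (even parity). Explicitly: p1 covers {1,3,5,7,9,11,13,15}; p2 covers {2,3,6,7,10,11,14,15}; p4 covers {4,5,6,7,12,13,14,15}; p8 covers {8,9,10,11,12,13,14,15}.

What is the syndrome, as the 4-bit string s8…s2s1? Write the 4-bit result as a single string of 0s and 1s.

1110

s1 (pos 1,3,5,7,9,11,13,15): 1⊕0⊕0⊕0⊕0⊕0⊕0⊕1 = 0
s2 (pos 2,3,6,7,10,11,14,15): 1⊕0⊕1⊕0⊕0⊕0⊕0⊕1 = 1
s4 (pos 4,5,6,7,12,13,14,15): 0⊕0⊕1⊕0⊕1⊕0⊕0⊕1 = 1
s8 (pos 8,9,10,11,12,13,14,15): 1⊕0⊕0⊕0⊕1⊕0⊕0⊕1 = 1
Syndrome s8…s1 = 1110 → error at position 14.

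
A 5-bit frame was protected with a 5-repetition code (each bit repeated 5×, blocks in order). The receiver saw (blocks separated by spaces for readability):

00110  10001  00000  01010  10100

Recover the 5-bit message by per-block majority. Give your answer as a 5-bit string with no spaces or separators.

Block 1 (00110): 2 ones → 0
Block 2 (10001): 2 ones → 0
Block 3 (00000): 0 ones → 0
Block 4 (01010): 2 ones → 0
Block 5 (10100): 2 ones → 0

00000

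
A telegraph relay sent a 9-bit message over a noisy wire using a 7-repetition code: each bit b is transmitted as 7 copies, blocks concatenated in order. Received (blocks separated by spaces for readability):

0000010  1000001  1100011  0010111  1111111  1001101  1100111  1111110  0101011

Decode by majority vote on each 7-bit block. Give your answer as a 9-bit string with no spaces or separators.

001111111

Block 1 (0000010): 1 one → 0
Block 2 (1000001): 2 ones → 0
Block 3 (1100011): 4 ones → 1
Block 4 (0010111): 4 ones → 1
Block 5 (1111111): 7 ones → 1
Block 6 (1001101): 4 ones → 1
Block 7 (1100111): 5 ones → 1
Block 8 (1111110): 6 ones → 1
Block 9 (0101011): 4 ones → 1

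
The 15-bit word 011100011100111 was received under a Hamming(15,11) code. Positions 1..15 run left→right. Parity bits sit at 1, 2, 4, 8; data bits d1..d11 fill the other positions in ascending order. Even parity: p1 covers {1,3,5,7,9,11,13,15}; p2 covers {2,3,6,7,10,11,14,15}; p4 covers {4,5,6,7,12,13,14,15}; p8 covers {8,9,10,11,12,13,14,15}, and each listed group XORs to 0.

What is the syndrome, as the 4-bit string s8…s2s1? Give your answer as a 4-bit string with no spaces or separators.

s1 (pos 1,3,5,7,9,11,13,15): 0⊕1⊕0⊕0⊕1⊕0⊕1⊕1 = 0
s2 (pos 2,3,6,7,10,11,14,15): 1⊕1⊕0⊕0⊕1⊕0⊕1⊕1 = 1
s4 (pos 4,5,6,7,12,13,14,15): 1⊕0⊕0⊕0⊕0⊕1⊕1⊕1 = 0
s8 (pos 8,9,10,11,12,13,14,15): 1⊕1⊕1⊕0⊕0⊕1⊕1⊕1 = 0
Syndrome s8…s1 = 0010 → error at position 2.

0010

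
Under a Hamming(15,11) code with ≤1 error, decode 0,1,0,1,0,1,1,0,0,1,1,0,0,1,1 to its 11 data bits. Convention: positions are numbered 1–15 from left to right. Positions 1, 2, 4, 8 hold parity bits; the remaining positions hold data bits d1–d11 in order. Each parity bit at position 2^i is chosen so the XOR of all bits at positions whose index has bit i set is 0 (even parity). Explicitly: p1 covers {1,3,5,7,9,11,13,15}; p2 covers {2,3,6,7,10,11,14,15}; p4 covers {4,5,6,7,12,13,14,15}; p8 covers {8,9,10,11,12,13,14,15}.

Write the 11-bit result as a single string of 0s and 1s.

s1 (pos 1,3,5,7,9,11,13,15): 0⊕0⊕0⊕1⊕0⊕1⊕0⊕1 = 1
s2 (pos 2,3,6,7,10,11,14,15): 1⊕0⊕1⊕1⊕1⊕1⊕1⊕1 = 1
s4 (pos 4,5,6,7,12,13,14,15): 1⊕0⊕1⊕1⊕0⊕0⊕1⊕1 = 1
s8 (pos 8,9,10,11,12,13,14,15): 0⊕0⊕1⊕1⊕0⊕0⊕1⊕1 = 0
Syndrome s8…s1 = 0111 → error at position 7.
Flip position 7: 010101100110011 → 010101000110011
Read data bits from positions 3,5,6,7,9,10,11,12,13,14,15: 00100110011

00100110011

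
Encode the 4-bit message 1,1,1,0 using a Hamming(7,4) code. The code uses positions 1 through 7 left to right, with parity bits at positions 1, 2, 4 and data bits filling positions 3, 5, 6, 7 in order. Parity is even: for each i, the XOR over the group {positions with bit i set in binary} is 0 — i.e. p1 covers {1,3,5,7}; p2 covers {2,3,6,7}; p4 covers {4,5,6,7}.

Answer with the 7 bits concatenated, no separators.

Place data at non-parity positions: p1 p2 1 p4 1 1 0
p1 (pos 1,3,5,7): XOR of data positions = 1⊕1⊕0 = 0
p2 (pos 2,3,6,7): XOR of data positions = 1⊕1⊕0 = 0
p4 (pos 4,5,6,7): XOR of data positions = 1⊕1⊕0 = 0
Codeword: 0010110

0010110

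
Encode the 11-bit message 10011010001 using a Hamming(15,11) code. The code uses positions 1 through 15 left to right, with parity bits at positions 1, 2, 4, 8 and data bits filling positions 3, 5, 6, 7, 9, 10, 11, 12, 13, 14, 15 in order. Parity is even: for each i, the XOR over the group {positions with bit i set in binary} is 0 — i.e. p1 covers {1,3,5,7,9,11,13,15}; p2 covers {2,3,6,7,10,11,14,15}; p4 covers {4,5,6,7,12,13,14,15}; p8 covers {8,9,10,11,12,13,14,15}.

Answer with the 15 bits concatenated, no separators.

Place data at non-parity positions: p1 p2 1 p4 0 0 1 p8 1 0 1 0 0 0 1
p1 (pos 1,3,5,7,9,11,13,15): XOR of data positions = 1⊕0⊕1⊕1⊕1⊕0⊕1 = 1
p2 (pos 2,3,6,7,10,11,14,15): XOR of data positions = 1⊕0⊕1⊕0⊕1⊕0⊕1 = 0
p4 (pos 4,5,6,7,12,13,14,15): XOR of data positions = 0⊕0⊕1⊕0⊕0⊕0⊕1 = 0
p8 (pos 8,9,10,11,12,13,14,15): XOR of data positions = 1⊕0⊕1⊕0⊕0⊕0⊕1 = 1
Codeword: 101000111010001

101000111010001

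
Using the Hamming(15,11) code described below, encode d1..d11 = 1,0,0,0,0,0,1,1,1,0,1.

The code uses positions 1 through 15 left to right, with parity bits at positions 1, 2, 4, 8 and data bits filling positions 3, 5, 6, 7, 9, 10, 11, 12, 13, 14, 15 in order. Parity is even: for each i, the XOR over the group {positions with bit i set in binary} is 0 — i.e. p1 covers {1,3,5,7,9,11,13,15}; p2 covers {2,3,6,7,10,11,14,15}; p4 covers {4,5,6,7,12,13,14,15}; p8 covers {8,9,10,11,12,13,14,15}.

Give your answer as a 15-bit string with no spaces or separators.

Place data at non-parity positions: p1 p2 1 p4 0 0 0 p8 0 0 1 1 1 0 1
p1 (pos 1,3,5,7,9,11,13,15): XOR of data positions = 1⊕0⊕0⊕0⊕1⊕1⊕1 = 0
p2 (pos 2,3,6,7,10,11,14,15): XOR of data positions = 1⊕0⊕0⊕0⊕1⊕0⊕1 = 1
p4 (pos 4,5,6,7,12,13,14,15): XOR of data positions = 0⊕0⊕0⊕1⊕1⊕0⊕1 = 1
p8 (pos 8,9,10,11,12,13,14,15): XOR of data positions = 0⊕0⊕1⊕1⊕1⊕0⊕1 = 0
Codeword: 011100000011101

011100000011101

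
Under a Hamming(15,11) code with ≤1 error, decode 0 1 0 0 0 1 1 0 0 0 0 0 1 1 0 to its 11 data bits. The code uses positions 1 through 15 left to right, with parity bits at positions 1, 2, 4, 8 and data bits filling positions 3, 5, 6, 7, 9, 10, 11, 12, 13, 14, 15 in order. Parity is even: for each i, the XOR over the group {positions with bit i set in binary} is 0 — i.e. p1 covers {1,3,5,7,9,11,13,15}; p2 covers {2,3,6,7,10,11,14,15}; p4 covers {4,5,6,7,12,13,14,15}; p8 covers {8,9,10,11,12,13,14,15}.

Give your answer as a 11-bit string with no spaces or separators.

00110000110

s1 (pos 1,3,5,7,9,11,13,15): 0⊕0⊕0⊕1⊕0⊕0⊕1⊕0 = 0
s2 (pos 2,3,6,7,10,11,14,15): 1⊕0⊕1⊕1⊕0⊕0⊕1⊕0 = 0
s4 (pos 4,5,6,7,12,13,14,15): 0⊕0⊕1⊕1⊕0⊕1⊕1⊕0 = 0
s8 (pos 8,9,10,11,12,13,14,15): 0⊕0⊕0⊕0⊕0⊕1⊕1⊕0 = 0
Syndrome s8…s1 = 0000 → no error.
Read data bits from positions 3,5,6,7,9,10,11,12,13,14,15: 00110000110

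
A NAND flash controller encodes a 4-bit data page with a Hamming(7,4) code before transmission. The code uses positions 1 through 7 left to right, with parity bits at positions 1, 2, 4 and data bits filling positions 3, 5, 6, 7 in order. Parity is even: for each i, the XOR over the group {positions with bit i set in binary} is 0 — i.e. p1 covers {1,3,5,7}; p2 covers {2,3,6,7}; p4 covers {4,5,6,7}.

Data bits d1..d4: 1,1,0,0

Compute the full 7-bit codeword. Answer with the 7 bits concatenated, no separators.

0111100

Place data at non-parity positions: p1 p2 1 p4 1 0 0
p1 (pos 1,3,5,7): XOR of data positions = 1⊕1⊕0 = 0
p2 (pos 2,3,6,7): XOR of data positions = 1⊕0⊕0 = 1
p4 (pos 4,5,6,7): XOR of data positions = 1⊕0⊕0 = 1
Codeword: 0111100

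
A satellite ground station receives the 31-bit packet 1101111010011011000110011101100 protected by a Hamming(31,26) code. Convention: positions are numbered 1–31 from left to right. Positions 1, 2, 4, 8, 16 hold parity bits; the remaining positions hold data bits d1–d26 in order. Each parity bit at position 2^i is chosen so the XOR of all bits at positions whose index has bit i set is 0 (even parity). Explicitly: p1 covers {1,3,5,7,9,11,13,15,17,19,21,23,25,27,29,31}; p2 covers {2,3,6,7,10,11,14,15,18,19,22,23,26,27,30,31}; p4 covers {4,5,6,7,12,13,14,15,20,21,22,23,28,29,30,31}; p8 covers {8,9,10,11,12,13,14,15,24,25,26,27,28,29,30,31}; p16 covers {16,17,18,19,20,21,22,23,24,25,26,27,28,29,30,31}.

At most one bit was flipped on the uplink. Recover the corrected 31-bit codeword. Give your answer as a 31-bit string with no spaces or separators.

1101111010011001000110011101100

s1 (pos 1,3,5,7,9,11,13,15,17,19,21,23,25,27,29,31): 1⊕0⊕1⊕1⊕1⊕0⊕1⊕1⊕0⊕0⊕1⊕0⊕1⊕0⊕1⊕0 = 1
s2 (pos 2,3,6,7,10,11,14,15,18,19,22,23,26,27,30,31): 1⊕0⊕1⊕1⊕0⊕0⊕0⊕1⊕0⊕0⊕0⊕0⊕1⊕0⊕0⊕0 = 1
s4 (pos 4,5,6,7,12,13,14,15,20,21,22,23,28,29,30,31): 1⊕1⊕1⊕1⊕1⊕1⊕0⊕1⊕1⊕1⊕0⊕0⊕1⊕1⊕0⊕0 = 1
s8 (pos 8,9,10,11,12,13,14,15,24,25,26,27,28,29,30,31): 0⊕1⊕0⊕0⊕1⊕1⊕0⊕1⊕1⊕1⊕1⊕0⊕1⊕1⊕0⊕0 = 1
s16 (pos 16,17,18,19,20,21,22,23,24,25,26,27,28,29,30,31): 1⊕0⊕0⊕0⊕1⊕1⊕0⊕0⊕1⊕1⊕1⊕0⊕1⊕1⊕0⊕0 = 0
Syndrome s16…s1 = 01111 → error at position 15.
Flip position 15: 1101111010011011000110011101100 → 1101111010011001000110011101100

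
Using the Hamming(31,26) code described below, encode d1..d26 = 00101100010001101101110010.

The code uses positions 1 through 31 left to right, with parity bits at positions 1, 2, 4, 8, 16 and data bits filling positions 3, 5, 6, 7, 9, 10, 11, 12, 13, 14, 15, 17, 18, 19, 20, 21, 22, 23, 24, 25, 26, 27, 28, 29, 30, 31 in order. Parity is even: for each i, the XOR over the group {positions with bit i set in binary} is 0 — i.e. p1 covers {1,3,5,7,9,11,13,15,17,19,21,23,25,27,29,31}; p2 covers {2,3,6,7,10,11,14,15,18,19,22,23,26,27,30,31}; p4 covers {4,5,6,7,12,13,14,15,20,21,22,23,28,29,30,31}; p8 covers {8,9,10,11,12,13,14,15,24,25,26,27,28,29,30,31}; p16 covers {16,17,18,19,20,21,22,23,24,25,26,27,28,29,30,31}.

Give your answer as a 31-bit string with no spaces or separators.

1100010111000100001101101110010

Place data at non-parity positions: p1 p2 0 p4 0 1 0 p8 1 1 0 0 0 1 0 p16 0 0 1 1 0 1 1 0 1 1 1 0 0 1 0
p1 (pos 1,3,5,7,9,11,13,15,17,19,21,23,25,27,29,31): XOR of data positions = 0⊕0⊕0⊕1⊕0⊕0⊕0⊕0⊕1⊕0⊕1⊕1⊕1⊕0⊕0 = 1
p2 (pos 2,3,6,7,10,11,14,15,18,19,22,23,26,27,30,31): XOR of data positions = 0⊕1⊕0⊕1⊕0⊕1⊕0⊕0⊕1⊕1⊕1⊕1⊕1⊕1⊕0 = 1
p4 (pos 4,5,6,7,12,13,14,15,20,21,22,23,28,29,30,31): XOR of data positions = 0⊕1⊕0⊕0⊕0⊕1⊕0⊕1⊕0⊕1⊕1⊕0⊕0⊕1⊕0 = 0
p8 (pos 8,9,10,11,12,13,14,15,24,25,26,27,28,29,30,31): XOR of data positions = 1⊕1⊕0⊕0⊕0⊕1⊕0⊕0⊕1⊕1⊕1⊕0⊕0⊕1⊕0 = 1
p16 (pos 16,17,18,19,20,21,22,23,24,25,26,27,28,29,30,31): XOR of data positions = 0⊕0⊕1⊕1⊕0⊕1⊕1⊕0⊕1⊕1⊕1⊕0⊕0⊕1⊕0 = 0
Codeword: 1100010111000100001101101110010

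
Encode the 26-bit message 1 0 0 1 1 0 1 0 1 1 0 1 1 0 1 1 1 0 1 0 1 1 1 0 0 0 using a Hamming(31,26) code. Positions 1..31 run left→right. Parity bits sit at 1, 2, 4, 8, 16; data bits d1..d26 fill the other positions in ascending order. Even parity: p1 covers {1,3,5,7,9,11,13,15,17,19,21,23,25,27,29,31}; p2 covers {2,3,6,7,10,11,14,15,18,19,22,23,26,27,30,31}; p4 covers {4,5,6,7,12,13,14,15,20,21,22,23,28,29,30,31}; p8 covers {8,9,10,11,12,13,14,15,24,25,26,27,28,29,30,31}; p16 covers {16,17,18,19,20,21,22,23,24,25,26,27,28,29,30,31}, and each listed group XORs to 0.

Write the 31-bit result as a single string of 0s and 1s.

0011001010101101110111010111000

Place data at non-parity positions: p1 p2 1 p4 0 0 1 p8 1 0 1 0 1 1 0 p16 1 1 0 1 1 1 0 1 0 1 1 1 0 0 0
p1 (pos 1,3,5,7,9,11,13,15,17,19,21,23,25,27,29,31): XOR of data positions = 1⊕0⊕1⊕1⊕1⊕1⊕0⊕1⊕0⊕1⊕0⊕0⊕1⊕0⊕0 = 0
p2 (pos 2,3,6,7,10,11,14,15,18,19,22,23,26,27,30,31): XOR of data positions = 1⊕0⊕1⊕0⊕1⊕1⊕0⊕1⊕0⊕1⊕0⊕1⊕1⊕0⊕0 = 0
p4 (pos 4,5,6,7,12,13,14,15,20,21,22,23,28,29,30,31): XOR of data positions = 0⊕0⊕1⊕0⊕1⊕1⊕0⊕1⊕1⊕1⊕0⊕1⊕0⊕0⊕0 = 1
p8 (pos 8,9,10,11,12,13,14,15,24,25,26,27,28,29,30,31): XOR of data positions = 1⊕0⊕1⊕0⊕1⊕1⊕0⊕1⊕0⊕1⊕1⊕1⊕0⊕0⊕0 = 0
p16 (pos 16,17,18,19,20,21,22,23,24,25,26,27,28,29,30,31): XOR of data positions = 1⊕1⊕0⊕1⊕1⊕1⊕0⊕1⊕0⊕1⊕1⊕1⊕0⊕0⊕0 = 1
Codeword: 0011001010101101110111010111000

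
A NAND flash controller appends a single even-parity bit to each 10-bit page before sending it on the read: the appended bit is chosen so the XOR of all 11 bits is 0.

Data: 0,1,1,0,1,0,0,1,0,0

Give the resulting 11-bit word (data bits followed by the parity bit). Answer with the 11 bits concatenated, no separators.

XOR of the 10 data bits: 0⊕1⊕1⊕0⊕1⊕0⊕0⊕1⊕0⊕0 = 0
Parity bit = 0 (so all 11 bits XOR to 0).

01101001000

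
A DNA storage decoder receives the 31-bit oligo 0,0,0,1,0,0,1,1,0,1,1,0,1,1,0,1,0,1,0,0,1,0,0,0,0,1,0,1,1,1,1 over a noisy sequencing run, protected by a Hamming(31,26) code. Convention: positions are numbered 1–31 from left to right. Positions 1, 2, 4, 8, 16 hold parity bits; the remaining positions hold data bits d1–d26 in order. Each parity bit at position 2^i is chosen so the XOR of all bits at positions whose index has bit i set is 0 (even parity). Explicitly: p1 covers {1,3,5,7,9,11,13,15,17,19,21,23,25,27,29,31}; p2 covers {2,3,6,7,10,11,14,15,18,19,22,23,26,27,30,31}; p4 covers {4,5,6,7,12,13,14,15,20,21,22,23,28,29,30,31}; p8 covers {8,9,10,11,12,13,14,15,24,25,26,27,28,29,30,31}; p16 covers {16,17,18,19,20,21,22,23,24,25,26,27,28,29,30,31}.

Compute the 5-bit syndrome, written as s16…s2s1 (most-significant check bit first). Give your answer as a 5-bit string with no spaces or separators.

s1 (pos 1,3,5,7,9,11,13,15,17,19,21,23,25,27,29,31): 0⊕0⊕0⊕1⊕0⊕1⊕1⊕0⊕0⊕0⊕1⊕0⊕0⊕0⊕1⊕1 = 0
s2 (pos 2,3,6,7,10,11,14,15,18,19,22,23,26,27,30,31): 0⊕0⊕0⊕1⊕1⊕1⊕1⊕0⊕1⊕0⊕0⊕0⊕1⊕0⊕1⊕1 = 0
s4 (pos 4,5,6,7,12,13,14,15,20,21,22,23,28,29,30,31): 1⊕0⊕0⊕1⊕0⊕1⊕1⊕0⊕0⊕1⊕0⊕0⊕1⊕1⊕1⊕1 = 1
s8 (pos 8,9,10,11,12,13,14,15,24,25,26,27,28,29,30,31): 1⊕0⊕1⊕1⊕0⊕1⊕1⊕0⊕0⊕0⊕1⊕0⊕1⊕1⊕1⊕1 = 0
s16 (pos 16,17,18,19,20,21,22,23,24,25,26,27,28,29,30,31): 1⊕0⊕1⊕0⊕0⊕1⊕0⊕0⊕0⊕0⊕1⊕0⊕1⊕1⊕1⊕1 = 0
Syndrome s16…s1 = 00100 → error at position 4.

00100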